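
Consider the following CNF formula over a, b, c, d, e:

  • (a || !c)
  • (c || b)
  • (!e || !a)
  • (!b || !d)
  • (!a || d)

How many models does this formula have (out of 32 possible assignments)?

3

Satisfying assignments:
  a=F b=T c=F d=F e=F
  a=F b=T c=F d=F e=T
  a=T b=F c=T d=T e=F
That's 3 in total.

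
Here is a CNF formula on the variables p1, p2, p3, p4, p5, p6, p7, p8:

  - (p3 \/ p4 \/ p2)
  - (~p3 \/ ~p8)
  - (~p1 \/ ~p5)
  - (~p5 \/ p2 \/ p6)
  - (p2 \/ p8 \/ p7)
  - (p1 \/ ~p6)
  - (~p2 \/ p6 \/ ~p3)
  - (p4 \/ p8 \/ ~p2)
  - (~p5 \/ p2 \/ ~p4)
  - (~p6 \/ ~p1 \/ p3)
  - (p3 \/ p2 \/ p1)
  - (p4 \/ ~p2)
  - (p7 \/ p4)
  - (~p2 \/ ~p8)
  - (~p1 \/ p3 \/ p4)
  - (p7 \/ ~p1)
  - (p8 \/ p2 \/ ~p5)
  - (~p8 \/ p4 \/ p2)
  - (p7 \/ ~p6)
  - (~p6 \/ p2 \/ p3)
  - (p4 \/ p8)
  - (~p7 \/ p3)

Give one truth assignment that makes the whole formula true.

p1=False, p2=False, p3=True, p4=True, p5=False, p6=False, p7=True, p8=False

p5 occurs only negated in the remaining clauses — set p5 = False.
Branch on p1: take p1 = False.
  then p6 is forced to False.
Try p2 = False.
  then p3 is forced to True.
  then p8 is forced to False.
  then p7 is forced to True.
  then p4 is forced to True.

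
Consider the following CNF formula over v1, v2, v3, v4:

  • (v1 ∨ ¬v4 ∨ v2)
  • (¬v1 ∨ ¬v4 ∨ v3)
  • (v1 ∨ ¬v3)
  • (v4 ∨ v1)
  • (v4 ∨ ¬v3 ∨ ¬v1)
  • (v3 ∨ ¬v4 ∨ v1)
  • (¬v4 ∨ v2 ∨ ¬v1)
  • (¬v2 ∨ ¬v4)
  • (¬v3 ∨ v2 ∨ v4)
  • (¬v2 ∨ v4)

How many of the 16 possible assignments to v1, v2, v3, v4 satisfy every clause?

The models are:
  v1=T v2=F v3=F v4=F
Count: 1.

1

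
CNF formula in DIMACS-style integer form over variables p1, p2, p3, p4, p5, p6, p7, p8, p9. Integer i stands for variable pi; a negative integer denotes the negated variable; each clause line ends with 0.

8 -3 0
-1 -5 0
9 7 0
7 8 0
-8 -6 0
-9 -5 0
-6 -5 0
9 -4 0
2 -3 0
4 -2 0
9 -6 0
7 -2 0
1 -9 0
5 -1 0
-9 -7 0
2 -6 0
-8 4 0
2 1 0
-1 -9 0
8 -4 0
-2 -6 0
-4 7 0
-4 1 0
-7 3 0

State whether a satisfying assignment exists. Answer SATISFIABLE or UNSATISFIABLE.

p9 = True:
  propagation gives p5=False, p1=True; an empty clause results — contradiction.
p9 = False:
  propagation gives p7=True, p4=False, p2=False, p3=False; an empty clause results — contradiction.
Every branch closes, so no satisfying assignment exists.

UNSATISFIABLE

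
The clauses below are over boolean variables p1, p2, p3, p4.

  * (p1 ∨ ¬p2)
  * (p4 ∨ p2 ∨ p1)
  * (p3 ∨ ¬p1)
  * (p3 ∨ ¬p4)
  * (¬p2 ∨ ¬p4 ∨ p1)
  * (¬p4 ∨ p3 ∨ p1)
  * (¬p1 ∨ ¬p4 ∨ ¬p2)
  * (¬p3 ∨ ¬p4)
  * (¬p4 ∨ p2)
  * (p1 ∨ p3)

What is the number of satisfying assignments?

2

The models are:
  p1=1 p2=0 p3=1 p4=0
  p1=1 p2=1 p3=1 p4=0
That's 2 in total.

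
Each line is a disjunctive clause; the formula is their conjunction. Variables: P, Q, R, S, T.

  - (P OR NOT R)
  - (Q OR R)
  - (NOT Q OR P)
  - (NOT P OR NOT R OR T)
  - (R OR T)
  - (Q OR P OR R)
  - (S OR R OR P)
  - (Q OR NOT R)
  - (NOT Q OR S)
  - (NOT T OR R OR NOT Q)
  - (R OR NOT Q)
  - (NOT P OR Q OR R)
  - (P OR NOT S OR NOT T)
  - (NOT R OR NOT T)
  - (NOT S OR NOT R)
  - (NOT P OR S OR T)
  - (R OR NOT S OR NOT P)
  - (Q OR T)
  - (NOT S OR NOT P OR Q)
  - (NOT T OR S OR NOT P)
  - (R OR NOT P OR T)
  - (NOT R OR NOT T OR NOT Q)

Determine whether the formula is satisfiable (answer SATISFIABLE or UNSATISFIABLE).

R = True:
  propagation gives P=True, T=True; an empty clause results — contradiction.
R = False:
  propagation gives Q=True; an empty clause results — contradiction.
Every branch closes, so no satisfying assignment exists.

UNSATISFIABLE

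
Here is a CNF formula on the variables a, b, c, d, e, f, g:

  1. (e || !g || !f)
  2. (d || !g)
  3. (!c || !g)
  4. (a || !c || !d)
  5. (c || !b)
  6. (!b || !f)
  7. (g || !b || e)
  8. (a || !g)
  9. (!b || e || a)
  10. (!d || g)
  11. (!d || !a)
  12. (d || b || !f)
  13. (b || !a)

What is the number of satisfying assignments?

6

The models are:
  a=F b=F c=F d=F e=F f=F g=F
  a=F b=F c=F d=F e=T f=F g=F
  a=F b=F c=T d=F e=F f=F g=F
  a=F b=F c=T d=F e=T f=F g=F
  a=F b=T c=T d=F e=T f=F g=F
  a=T b=T c=T d=F e=T f=F g=F
That's 6 in total.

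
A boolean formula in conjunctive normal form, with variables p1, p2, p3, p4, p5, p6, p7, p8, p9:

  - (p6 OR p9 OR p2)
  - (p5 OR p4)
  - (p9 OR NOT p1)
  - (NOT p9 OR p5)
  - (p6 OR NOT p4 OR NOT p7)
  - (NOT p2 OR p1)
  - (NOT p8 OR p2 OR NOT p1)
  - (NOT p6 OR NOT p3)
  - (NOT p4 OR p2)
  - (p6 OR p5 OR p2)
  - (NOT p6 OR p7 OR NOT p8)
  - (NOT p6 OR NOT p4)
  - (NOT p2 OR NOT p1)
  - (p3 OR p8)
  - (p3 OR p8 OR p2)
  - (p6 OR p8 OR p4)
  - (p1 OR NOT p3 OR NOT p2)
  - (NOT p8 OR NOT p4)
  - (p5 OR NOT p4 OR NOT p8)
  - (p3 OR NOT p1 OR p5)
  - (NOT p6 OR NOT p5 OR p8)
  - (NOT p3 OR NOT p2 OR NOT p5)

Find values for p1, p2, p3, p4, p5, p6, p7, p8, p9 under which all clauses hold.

p1=F  p2=F  p3=T  p4=F  p5=T  p6=F  p7=T  p8=T  p9=T

Check each clause:
  1. (p2 OR p9 OR p6) — p9 is true.
  2. (p4 OR p5) — p5 is true.
  3. (NOT p1 OR p9) — p9 is true.
  4. (NOT p9 OR p5) — p5 is true.
  5. (p6 OR NOT p4 OR NOT p7) — NOT p4 is true.
  6. (p1 OR NOT p2) — NOT p2 is true.
  7. (NOT p1 OR p2 OR NOT p8) — NOT p1 is true.
  8. (NOT p3 OR NOT p6) — NOT p6 is true.
  9. (NOT p4 OR p2) — NOT p4 is true.
  10. (p5 OR p6 OR p2) — p5 is true.
  11. (NOT p6 OR NOT p8 OR p7) — NOT p6 is true.
  12. (NOT p6 OR NOT p4) — NOT p6 is true.
  13. (NOT p1 OR NOT p2) — NOT p2 is true.
  14. (p3 OR p8) — p8 is true.
  15. (p2 OR p3 OR p8) — p8 is true.
  16. (p6 OR p8 OR p4) — p8 is true.
  17. (NOT p2 OR p1 OR NOT p3) — NOT p2 is true.
  18. (NOT p4 OR NOT p8) — NOT p4 is true.
  19. (NOT p4 OR p5 OR NOT p8) — NOT p4 is true.
  20. (p5 OR NOT p1 OR p3) — p3 is true.
  21. (NOT p6 OR p8 OR NOT p5) — p8 is true.
  22. (NOT p5 OR NOT p2 OR NOT p3) — NOT p2 is true.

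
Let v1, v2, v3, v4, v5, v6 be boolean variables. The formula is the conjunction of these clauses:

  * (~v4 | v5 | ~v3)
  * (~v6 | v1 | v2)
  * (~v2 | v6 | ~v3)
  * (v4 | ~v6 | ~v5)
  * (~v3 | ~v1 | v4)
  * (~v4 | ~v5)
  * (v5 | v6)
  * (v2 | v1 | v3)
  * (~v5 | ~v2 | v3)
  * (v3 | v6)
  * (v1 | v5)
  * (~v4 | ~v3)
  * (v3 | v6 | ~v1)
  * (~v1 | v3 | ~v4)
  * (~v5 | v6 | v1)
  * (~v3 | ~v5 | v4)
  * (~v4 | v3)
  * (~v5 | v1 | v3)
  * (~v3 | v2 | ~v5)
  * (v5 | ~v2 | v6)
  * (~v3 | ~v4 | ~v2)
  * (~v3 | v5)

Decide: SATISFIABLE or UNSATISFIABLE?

Set v1 = True and propagate.
The remaining clauses are satisfied by v2 = True, v3 = False, v4 = False, v5 = False, v6 = True.
So v1=True, v2=True, v3=False, v4=False, v5=False, v6=True is a satisfying assignment.

SATISFIABLE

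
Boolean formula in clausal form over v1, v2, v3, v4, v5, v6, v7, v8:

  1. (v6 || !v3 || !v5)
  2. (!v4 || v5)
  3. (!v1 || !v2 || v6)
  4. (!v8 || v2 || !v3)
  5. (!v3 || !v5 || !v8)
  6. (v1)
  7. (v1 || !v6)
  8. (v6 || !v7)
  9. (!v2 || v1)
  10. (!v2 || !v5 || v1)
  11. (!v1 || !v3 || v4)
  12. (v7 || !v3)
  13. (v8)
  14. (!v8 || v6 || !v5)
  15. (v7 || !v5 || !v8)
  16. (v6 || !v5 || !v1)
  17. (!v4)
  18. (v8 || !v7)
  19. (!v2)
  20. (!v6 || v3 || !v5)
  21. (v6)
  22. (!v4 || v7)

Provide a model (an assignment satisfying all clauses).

Unit propagation: (v1) forces v1 = True.
Unit propagation: (v8) forces v8 = True.
(!v4) is a unit clause, so v4 = False.
Unit propagation: (!v3) forces v3 = False.
(!v2) is a unit clause, so v2 = False.
(v6) is a unit clause, so v6 = True.
The clause (!v5) is unit: v5 must be False.
v7 is now unconstrained; take v7 = True.

v1=True, v2=False, v3=False, v4=False, v5=False, v6=True, v7=True, v8=True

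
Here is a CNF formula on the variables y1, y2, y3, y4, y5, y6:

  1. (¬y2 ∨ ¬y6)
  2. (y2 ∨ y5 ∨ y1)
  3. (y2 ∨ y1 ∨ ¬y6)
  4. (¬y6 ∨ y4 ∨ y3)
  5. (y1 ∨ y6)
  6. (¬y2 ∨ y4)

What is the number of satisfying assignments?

18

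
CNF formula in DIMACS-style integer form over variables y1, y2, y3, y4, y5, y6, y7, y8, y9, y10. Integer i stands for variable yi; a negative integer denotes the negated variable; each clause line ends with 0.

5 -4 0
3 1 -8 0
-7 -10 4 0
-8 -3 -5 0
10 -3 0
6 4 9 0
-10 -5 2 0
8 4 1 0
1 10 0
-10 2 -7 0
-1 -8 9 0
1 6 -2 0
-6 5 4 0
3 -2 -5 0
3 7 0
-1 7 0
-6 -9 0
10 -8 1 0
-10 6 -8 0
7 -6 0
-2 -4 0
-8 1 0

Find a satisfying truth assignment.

Branch on y1: take y1 = True.
  then y7 is forced to True.
Branch on y2: take y2 = False.
  then y10 is forced to False.
  then y3 is forced to False.
Set y4 = False and propagate.
The remaining clauses are satisfied by y5 = False, y6 = False, y8 = False, y9 = True.

y1=True, y2=False, y3=False, y4=False, y5=False, y6=False, y7=True, y8=False, y9=True, y10=False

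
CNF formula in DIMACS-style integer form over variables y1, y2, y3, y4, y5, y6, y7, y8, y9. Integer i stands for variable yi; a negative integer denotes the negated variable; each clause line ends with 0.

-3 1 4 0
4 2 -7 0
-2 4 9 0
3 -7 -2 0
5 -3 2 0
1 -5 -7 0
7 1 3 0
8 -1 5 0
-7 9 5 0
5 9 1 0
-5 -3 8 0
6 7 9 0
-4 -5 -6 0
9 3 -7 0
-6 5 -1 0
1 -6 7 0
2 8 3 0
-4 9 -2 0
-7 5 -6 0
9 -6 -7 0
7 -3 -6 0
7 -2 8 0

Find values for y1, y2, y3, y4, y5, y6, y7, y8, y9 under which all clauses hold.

y1=True  y2=True  y3=True  y4=False  y5=True  y6=False  y7=True  y8=True  y9=True

Pure literal: y8 appears only positively; assign y8 = True.
Pure literal: y9 appears only positively; assign y9 = True.
Try y1 = True.
Try y2 = True.
Set y3 = True and propagate.
For the remaining variables, y4 = False, y5 = True, y6 = False, y7 = True works.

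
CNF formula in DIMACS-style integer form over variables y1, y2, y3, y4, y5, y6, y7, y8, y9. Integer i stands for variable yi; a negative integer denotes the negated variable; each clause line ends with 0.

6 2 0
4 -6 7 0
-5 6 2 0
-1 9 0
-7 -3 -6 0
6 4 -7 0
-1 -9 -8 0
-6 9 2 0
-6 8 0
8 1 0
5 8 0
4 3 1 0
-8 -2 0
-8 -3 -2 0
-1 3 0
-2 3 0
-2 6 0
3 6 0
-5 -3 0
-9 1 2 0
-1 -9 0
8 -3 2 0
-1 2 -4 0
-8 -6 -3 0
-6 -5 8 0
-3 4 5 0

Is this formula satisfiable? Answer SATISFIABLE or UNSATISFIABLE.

UNSATISFIABLE

y6 = True:
  propagation gives y8=True, y2=False, y9=True, y1=False; an empty clause results — contradiction.
y6 = False:
  propagation gives y2=True; an empty clause results — contradiction.
Every branch closes, so no satisfying assignment exists.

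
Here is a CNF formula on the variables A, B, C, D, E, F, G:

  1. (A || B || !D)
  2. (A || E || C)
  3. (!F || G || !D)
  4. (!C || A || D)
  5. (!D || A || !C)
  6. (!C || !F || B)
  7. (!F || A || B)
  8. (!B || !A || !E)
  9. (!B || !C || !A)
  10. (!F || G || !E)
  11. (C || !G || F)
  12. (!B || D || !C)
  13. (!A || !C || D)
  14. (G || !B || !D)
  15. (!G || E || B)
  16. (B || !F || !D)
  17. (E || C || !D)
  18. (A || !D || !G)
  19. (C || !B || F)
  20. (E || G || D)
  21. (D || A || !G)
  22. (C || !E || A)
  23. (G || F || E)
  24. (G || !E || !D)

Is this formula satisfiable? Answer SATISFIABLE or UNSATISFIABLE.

SATISFIABLE

Set A = True and propagate.
The remaining clauses are satisfied by B = False, C = False, D = False, E = True, F = False, G = False.
Every clause has at least one true literal under this assignment.
So A=T, B=F, C=F, D=F, E=T, F=F, G=F is a satisfying assignment.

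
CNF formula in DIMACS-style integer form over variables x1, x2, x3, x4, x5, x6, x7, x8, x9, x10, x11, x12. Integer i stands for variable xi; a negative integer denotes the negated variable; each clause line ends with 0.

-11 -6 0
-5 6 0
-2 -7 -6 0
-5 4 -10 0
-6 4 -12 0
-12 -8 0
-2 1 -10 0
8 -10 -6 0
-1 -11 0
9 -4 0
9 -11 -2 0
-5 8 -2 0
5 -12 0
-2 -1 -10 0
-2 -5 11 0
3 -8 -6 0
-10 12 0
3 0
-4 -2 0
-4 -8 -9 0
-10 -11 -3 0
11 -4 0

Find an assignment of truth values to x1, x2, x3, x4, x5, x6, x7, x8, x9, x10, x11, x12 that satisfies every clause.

x1=0, x2=0, x3=1, x4=0, x5=0, x6=0, x7=1, x8=0, x9=0, x10=0, x11=1, x12=0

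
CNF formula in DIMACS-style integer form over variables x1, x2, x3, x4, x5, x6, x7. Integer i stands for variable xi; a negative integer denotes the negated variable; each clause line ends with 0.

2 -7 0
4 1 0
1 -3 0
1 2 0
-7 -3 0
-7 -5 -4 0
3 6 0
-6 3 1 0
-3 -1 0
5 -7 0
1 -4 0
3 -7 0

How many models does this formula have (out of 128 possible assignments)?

8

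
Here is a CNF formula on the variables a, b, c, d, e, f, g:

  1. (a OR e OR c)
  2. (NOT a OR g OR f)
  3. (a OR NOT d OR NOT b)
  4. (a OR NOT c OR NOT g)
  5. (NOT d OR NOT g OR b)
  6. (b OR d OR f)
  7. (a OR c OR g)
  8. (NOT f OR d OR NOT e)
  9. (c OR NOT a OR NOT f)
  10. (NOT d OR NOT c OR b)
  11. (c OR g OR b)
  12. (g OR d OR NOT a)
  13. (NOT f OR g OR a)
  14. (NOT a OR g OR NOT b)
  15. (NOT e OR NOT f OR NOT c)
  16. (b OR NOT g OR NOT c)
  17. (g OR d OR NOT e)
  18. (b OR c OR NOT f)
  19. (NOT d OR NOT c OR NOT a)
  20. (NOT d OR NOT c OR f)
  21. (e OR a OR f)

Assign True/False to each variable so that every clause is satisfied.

a=True, b=True, c=False, d=False, e=False, f=False, g=True

Check each clause:
  1. (c OR a OR e) — a is true.
  2. (f OR NOT a OR g) — g is true.
  3. (NOT d OR a OR NOT b) — a is true.
  4. (a OR NOT c OR NOT g) — NOT c is true.
  5. (NOT d OR NOT g OR b) — b is true.
  6. (f OR b OR d) — b is true.
  7. (a OR g OR c) — a is true.
  8. (NOT e OR NOT f OR d) — NOT f is true.
  9. (NOT a OR c OR NOT f) — NOT f is true.
  10. (b OR NOT c OR NOT d) — b is true.
  11. (b OR c OR g) — b is true.
  12. (g OR d OR NOT a) — g is true.
  13. (a OR g OR NOT f) — a is true.
  14. (NOT b OR NOT a OR g) — g is true.
  15. (NOT c OR NOT f OR NOT e) — NOT f is true.
  16. (NOT c OR NOT g OR b) — b is true.
  17. (d OR NOT e OR g) — NOT e is true.
  18. (NOT f OR c OR b) — b is true.
  19. (NOT d OR NOT a OR NOT c) — NOT d is true.
  20. (f OR NOT c OR NOT d) — NOT d is true.
  21. (a OR e OR f) — a is true.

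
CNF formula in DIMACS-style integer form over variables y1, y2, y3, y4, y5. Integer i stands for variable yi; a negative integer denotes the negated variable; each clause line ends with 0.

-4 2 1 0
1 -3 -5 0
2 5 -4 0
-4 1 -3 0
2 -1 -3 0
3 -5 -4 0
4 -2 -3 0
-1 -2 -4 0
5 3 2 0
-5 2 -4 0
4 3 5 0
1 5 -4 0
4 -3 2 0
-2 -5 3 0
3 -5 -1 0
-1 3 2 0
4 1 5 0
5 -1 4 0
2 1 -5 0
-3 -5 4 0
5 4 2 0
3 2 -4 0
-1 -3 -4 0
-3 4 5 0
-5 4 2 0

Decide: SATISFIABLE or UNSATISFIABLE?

y4 = True:
  y1 = True:
    propagation gives y2=False, y5=True; an empty clause results — contradiction.
  y1 = False:
    propagation gives y2=True, y3=False, y5=False; an empty clause results — contradiction.
y4 = False:
  y5 = True:
    propagation gives y3=False, y2=False; an empty clause results — contradiction.
  y5 = False:
    propagation gives y3=True; an empty clause results — contradiction.
Every branch closes, so no satisfying assignment exists.

UNSATISFIABLE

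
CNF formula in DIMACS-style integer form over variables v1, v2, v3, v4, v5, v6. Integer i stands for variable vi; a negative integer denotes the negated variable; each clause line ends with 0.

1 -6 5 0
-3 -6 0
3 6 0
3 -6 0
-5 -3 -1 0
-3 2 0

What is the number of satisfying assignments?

6

The models are:
  v1=0 v2=1 v3=1 v4=0 v5=0 v6=0
  v1=0 v2=1 v3=1 v4=0 v5=1 v6=0
  v1=0 v2=1 v3=1 v4=1 v5=0 v6=0
  v1=0 v2=1 v3=1 v4=1 v5=1 v6=0
  v1=1 v2=1 v3=1 v4=0 v5=0 v6=0
  v1=1 v2=1 v3=1 v4=1 v5=0 v6=0
Count: 6.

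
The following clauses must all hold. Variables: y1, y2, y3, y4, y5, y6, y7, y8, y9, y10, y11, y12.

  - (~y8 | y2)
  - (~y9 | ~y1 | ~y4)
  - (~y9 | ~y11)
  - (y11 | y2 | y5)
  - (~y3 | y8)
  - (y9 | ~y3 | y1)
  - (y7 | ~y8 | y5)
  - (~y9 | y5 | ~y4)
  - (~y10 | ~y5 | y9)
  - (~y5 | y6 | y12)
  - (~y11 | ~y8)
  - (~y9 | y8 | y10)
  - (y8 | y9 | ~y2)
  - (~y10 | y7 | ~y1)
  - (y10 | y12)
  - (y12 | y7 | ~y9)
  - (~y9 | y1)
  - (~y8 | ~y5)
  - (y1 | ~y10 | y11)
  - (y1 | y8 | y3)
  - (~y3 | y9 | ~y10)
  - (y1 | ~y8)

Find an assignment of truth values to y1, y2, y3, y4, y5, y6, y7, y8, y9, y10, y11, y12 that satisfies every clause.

Pure literal: y4 appears only negated; assign y4 = False.
Pure literal: y6 appears only positively; assign y6 = True.
Try y1 = True.
Set y2 = False and propagate.
  then y8 is forced to False.
  then y3 is forced to False.
The remaining clauses are satisfied by y5 = True, y7 = True, y9 = True, y10 = True, y11 = False, y12 = True.
Every clause has at least one true literal under this assignment.

y1=T, y2=F, y3=F, y4=F, y5=T, y6=T, y7=T, y8=F, y9=T, y10=T, y11=F, y12=T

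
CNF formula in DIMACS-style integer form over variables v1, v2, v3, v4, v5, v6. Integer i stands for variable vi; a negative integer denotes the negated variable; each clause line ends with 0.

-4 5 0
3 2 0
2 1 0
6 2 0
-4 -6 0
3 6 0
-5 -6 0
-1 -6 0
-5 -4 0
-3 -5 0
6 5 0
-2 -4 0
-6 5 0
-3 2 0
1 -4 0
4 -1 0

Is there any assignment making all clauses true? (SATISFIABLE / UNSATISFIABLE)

UNSATISFIABLE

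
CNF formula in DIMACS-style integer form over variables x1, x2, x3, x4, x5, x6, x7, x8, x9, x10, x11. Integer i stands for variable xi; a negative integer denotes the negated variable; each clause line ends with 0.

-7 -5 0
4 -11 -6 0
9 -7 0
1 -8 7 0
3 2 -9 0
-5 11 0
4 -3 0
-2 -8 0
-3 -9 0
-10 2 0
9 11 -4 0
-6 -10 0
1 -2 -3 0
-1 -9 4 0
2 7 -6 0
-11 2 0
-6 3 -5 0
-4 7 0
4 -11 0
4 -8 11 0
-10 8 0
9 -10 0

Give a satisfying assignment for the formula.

x1 = T, x2 = T, x3 = F, x4 = T, x5 = F, x6 = T, x7 = T, x8 = F, x9 = T, x10 = F, x11 = T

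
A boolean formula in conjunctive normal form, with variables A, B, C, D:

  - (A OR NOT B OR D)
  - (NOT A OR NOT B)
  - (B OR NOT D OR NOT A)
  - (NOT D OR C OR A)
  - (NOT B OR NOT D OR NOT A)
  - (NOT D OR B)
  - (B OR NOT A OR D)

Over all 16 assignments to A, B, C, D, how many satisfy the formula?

3

Satisfying assignments:
  A=F B=F C=F D=F
  A=F B=F C=T D=F
  A=F B=T C=T D=T
That's 3 in total.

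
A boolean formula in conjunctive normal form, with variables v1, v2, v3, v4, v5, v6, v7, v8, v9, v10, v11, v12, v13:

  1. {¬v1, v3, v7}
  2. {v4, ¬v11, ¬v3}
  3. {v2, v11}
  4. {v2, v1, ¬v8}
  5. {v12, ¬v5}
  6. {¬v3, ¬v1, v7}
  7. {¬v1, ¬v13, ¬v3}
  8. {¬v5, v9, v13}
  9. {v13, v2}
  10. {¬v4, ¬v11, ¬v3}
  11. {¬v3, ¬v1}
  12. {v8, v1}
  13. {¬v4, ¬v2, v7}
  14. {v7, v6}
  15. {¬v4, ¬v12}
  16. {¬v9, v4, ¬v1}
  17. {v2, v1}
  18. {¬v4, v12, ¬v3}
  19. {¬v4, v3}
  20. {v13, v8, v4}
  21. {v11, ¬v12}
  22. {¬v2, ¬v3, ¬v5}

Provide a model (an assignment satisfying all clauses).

v1 = 0, v2 = 1, v3 = 1, v4 = 0, v5 = 0, v6 = 0, v7 = 1, v8 = 1, v9 = 0, v10 = 1, v11 = 0, v12 = 0, v13 = 0

Check each clause:
  1. {v7, ¬v1, v3} — v3 is true.
  2. {v4, ¬v11, ¬v3} — ¬v11 is true.
  3. {v11, v2} — v2 is true.
  4. {¬v8, v2, v1} — v2 is true.
  5. {¬v5, v12} — ¬v5 is true.
  6. {¬v1, ¬v3, v7} — ¬v1 is true.
  7. {¬v13, ¬v3, ¬v1} — ¬v13 is true.
  8. {v9, ¬v5, v13} — ¬v5 is true.
  9. {v13, v2} — v2 is true.
  10. {¬v3, ¬v4, ¬v11} — ¬v4 is true.
  11. {¬v3, ¬v1} — ¬v1 is true.
  12. {v1, v8} — v8 is true.
  13. {¬v2, ¬v4, v7} — ¬v4 is true.
  14. {v7, v6} — v7 is true.
  15. {¬v12, ¬v4} — ¬v4 is true.
  16. {v4, ¬v1, ¬v9} — ¬v1 is true.
  17. {v1, v2} — v2 is true.
  18. {¬v4, ¬v3, v12} — ¬v4 is true.
  19. {v3, ¬v4} — v3 is true.
  20. {v13, v4, v8} — v8 is true.
  21. {v11, ¬v12} — ¬v12 is true.
  22. {¬v5, ¬v2, ¬v3} — ¬v5 is true.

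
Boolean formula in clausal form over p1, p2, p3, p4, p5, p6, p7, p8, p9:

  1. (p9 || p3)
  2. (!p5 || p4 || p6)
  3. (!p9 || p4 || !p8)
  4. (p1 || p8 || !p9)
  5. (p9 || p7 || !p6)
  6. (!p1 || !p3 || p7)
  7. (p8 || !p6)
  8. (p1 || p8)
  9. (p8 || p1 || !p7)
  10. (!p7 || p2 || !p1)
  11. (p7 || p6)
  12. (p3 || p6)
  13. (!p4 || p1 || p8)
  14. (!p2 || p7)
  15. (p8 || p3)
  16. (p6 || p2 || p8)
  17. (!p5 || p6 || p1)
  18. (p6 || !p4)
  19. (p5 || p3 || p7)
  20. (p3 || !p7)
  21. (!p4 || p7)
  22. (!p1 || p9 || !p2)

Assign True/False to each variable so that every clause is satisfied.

p1=False, p2=False, p3=True, p4=True, p5=True, p6=True, p7=True, p8=True, p9=False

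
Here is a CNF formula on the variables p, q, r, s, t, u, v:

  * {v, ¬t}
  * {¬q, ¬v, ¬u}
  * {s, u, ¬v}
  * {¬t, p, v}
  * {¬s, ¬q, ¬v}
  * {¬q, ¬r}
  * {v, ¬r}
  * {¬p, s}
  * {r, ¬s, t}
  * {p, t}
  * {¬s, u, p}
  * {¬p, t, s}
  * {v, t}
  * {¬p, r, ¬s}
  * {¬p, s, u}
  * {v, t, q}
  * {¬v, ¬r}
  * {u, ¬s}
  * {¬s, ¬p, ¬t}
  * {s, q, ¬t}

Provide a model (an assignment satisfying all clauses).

p = F, q = F, r = F, s = T, t = T, u = T, v = T

Try p = False.
  then t is forced to True.
  then v is forced to True.
  then r is forced to False.
Try q = False.
  then s is forced to True.
  then u is forced to True.
Check each clause:
  1. {v, ¬t} — v is true.
  2. {¬v, ¬u, ¬q} — ¬q is true.
  3. {¬v, u, s} — s is true.
  4. {v, p, ¬t} — v is true.
  5. {¬q, ¬v, ¬s} — ¬q is true.
  6. {¬r, ¬q} — ¬r is true.
  7. {¬r, v} — ¬r is true.
  8. {¬p, s} — s is true.
  9. {t, r, ¬s} — t is true.
  10. {t, p} — t is true.
  11. {p, u, ¬s} — u is true.
  12. {s, ¬p, t} — s is true.
  13. {t, v} — t is true.
  14. {¬s, r, ¬p} — ¬p is true.
  15. {¬p, s, u} — s is true.
  16. {t, v, q} — t is true.
  17. {¬r, ¬v} — ¬r is true.
  18. {¬s, u} — u is true.
  19. {¬t, ¬s, ¬p} — ¬p is true.
  20. {¬t, s, q} — s is true.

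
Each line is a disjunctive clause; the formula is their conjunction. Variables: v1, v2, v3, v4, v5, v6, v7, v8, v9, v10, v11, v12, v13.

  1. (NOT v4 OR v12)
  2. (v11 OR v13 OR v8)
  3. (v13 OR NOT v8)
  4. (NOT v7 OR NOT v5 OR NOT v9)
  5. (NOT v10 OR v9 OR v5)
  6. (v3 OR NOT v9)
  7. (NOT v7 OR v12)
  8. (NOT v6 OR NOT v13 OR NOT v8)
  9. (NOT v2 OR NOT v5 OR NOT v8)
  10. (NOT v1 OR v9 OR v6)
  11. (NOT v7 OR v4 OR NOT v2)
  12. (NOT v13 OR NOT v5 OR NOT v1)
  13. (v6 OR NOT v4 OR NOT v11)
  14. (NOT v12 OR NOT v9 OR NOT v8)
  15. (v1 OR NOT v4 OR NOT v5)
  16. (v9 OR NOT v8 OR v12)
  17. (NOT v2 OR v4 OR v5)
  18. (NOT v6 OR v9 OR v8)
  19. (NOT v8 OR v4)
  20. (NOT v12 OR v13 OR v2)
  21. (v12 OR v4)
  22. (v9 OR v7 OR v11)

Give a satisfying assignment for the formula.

v1=F  v2=F  v3=T  v4=T  v5=F  v6=F  v7=T  v8=T  v9=F  v10=F  v11=F  v12=T  v13=T

Check each clause:
  1. (NOT v4 OR v12) — v12 is true.
  2. (v11 OR v13 OR v8) — v8 is true.
  3. (v13 OR NOT v8) — v13 is true.
  4. (NOT v5 OR NOT v7 OR NOT v9) — NOT v5 is true.
  5. (v5 OR v9 OR NOT v10) — NOT v10 is true.
  6. (NOT v9 OR v3) — v3 is true.
  7. (NOT v7 OR v12) — v12 is true.
  8. (NOT v13 OR NOT v6 OR NOT v8) — NOT v6 is true.
  9. (NOT v2 OR NOT v5 OR NOT v8) — NOT v5 is true.
  10. (v6 OR v9 OR NOT v1) — NOT v1 is true.
  11. (v4 OR NOT v2 OR NOT v7) — v4 is true.
  12. (NOT v13 OR NOT v1 OR NOT v5) — NOT v5 is true.
  13. (NOT v4 OR v6 OR NOT v11) — NOT v11 is true.
  14. (NOT v9 OR NOT v8 OR NOT v12) — NOT v9 is true.
  15. (NOT v4 OR NOT v5 OR v1) — NOT v5 is true.
  16. (v9 OR v12 OR NOT v8) — v12 is true.
  17. (v5 OR NOT v2 OR v4) — v4 is true.
  18. (v8 OR NOT v6 OR v9) — v8 is true.
  19. (NOT v8 OR v4) — v4 is true.
  20. (v13 OR NOT v12 OR v2) — v13 is true.
  21. (v12 OR v4) — v12 is true.
  22. (v7 OR v9 OR v11) — v7 is true.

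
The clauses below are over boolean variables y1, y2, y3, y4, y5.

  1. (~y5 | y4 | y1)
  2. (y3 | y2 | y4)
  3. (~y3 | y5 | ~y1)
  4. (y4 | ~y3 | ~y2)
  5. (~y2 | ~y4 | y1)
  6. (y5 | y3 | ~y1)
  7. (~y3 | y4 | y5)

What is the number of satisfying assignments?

11

Case analysis on y3 and y4:
  y3=T, y4=T: remaining (y1,y2,y5) ∈ {(F,F,F); (F,F,T); (T,F,T); (T,T,T)} — 4.
  y3=T, y4=F: remaining (y1,y2,y5) ∈ {(T,F,T)} — 1.
  y3=F, y4=T: remaining (y1,y2,y5) ∈ {(F,F,F); (F,F,T); (T,F,T); (T,T,T)} — 4.
  y3=F, y4=F: remaining (y1,y2,y5) ∈ {(F,T,F); (T,T,T)} — 2.
Total: 4 + 1 + 4 + 2 = 11.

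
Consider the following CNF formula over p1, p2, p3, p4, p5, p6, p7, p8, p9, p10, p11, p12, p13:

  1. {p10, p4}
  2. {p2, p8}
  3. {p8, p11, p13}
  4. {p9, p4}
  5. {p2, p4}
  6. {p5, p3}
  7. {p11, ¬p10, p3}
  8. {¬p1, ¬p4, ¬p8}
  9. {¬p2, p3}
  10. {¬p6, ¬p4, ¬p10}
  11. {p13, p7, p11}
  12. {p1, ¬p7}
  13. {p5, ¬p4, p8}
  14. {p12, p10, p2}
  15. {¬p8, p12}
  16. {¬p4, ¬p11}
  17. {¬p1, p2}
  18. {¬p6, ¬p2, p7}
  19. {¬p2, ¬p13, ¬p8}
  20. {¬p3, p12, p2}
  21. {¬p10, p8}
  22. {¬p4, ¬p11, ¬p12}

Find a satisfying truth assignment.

p1=1, p2=1, p3=1, p4=0, p5=1, p6=1, p7=1, p8=1, p9=1, p10=1, p11=1, p12=1, p13=0

Pure literal: p5 appears only positively; assign p5 = True.
p9 occurs only positively in the remaining clauses — set p9 = True.
Branch on p1: take p1 = True.
  then p2 is forced to True.
  then p3 is forced to True.
The remaining clauses are satisfied by p4 = False, p6 = True, p7 = True, p8 = True, p10 = True, p11 = True, p12 = True, p13 = False.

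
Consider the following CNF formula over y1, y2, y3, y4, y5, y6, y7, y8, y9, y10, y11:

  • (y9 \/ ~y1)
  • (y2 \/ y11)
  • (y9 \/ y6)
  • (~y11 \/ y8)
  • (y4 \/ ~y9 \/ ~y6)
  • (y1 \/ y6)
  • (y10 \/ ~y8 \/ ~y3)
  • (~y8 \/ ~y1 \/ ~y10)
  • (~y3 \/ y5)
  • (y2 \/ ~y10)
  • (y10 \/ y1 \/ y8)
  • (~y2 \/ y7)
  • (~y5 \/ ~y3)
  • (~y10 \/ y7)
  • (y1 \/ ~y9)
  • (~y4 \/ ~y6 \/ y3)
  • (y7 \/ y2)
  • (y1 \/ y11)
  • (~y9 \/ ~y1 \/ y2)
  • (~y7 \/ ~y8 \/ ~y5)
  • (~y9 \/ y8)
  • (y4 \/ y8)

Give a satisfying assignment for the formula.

y1=T, y2=T, y3=F, y4=T, y5=F, y6=F, y7=T, y8=T, y9=T, y10=F, y11=F

Check each clause:
  1. (~y1 \/ y9) — y9 is true.
  2. (y11 \/ y2) — y2 is true.
  3. (y6 \/ y9) — y9 is true.
  4. (y8 \/ ~y11) — y8 is true.
  5. (~y6 \/ ~y9 \/ y4) — ~y6 is true.
  6. (y6 \/ y1) — y1 is true.
  7. (y10 \/ ~y3 \/ ~y8) — ~y3 is true.
  8. (~y1 \/ ~y10 \/ ~y8) — ~y10 is true.
  9. (y5 \/ ~y3) — ~y3 is true.
  10. (y2 \/ ~y10) — y2 is true.
  11. (y8 \/ y10 \/ y1) — y8 is true.
  12. (~y2 \/ y7) — y7 is true.
  13. (~y5 \/ ~y3) — ~y5 is true.
  14. (~y10 \/ y7) — ~y10 is true.
  15. (y1 \/ ~y9) — y1 is true.
  16. (y3 \/ ~y6 \/ ~y4) — ~y6 is true.
  17. (y2 \/ y7) — y2 is true.
  18. (y1 \/ y11) — y1 is true.
  19. (y2 \/ ~y9 \/ ~y1) — y2 is true.
  20. (~y8 \/ ~y7 \/ ~y5) — ~y5 is true.
  21. (~y9 \/ y8) — y8 is true.
  22. (y8 \/ y4) — y8 is true.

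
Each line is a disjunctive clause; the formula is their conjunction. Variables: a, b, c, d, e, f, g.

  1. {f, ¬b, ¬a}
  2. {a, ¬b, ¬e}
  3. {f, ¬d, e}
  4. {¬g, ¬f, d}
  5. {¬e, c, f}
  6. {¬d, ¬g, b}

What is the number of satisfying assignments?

52

Split on f, then b.
  f=1, b=1: c free; 9 ways for (a,d,e,g) × 2^1 = 18.
  f=1, b=0: forces g=0; a, c, d, e free → 2^4 = 16.
  f=0, b=1: remaining (a,c,d,e,g) ∈ {(0,0,0,0,0); (0,0,0,0,1); (0,1,0,0,0); (0,1,0,0,1)} — 4.
  f=0, b=0: a free; 7 ways for (c,d,e,g) × 2^1 = 14.
Total: 18 + 16 + 4 + 14 = 52.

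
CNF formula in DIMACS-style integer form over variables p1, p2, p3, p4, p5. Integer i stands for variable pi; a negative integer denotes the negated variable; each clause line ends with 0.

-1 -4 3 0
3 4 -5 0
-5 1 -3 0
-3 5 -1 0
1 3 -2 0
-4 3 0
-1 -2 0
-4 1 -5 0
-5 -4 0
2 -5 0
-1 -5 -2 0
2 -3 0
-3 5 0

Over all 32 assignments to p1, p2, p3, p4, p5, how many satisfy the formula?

The models are:
  p1=F p2=F p3=F p4=F p5=F
  p1=T p2=F p3=F p4=F p5=F
That's 2 in total.

2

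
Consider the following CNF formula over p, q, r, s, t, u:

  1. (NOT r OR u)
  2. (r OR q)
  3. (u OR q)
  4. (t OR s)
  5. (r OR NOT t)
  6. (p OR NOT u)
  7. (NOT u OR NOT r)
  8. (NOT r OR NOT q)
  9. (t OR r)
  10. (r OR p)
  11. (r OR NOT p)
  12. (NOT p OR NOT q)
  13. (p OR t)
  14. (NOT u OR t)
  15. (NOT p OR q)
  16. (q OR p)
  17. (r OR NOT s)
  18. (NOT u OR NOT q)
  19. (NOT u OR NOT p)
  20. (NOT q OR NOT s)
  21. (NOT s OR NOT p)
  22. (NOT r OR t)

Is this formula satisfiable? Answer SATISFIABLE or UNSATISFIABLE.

UNSATISFIABLE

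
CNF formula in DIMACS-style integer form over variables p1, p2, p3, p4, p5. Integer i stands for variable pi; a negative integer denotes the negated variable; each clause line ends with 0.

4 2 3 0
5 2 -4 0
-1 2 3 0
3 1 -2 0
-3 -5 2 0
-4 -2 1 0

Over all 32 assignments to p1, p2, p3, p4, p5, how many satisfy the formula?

13

Case analysis on p2 and p3:
  p2=1, p3=1: p5 free; 3 ways for (p1,p4) × 2^1 = 6.
  p2=1, p3=0: remaining (p1,p4,p5) ∈ {(1,0,0); (1,0,1); (1,1,0); (1,1,1)} — 4.
  p2=0, p3=1: remaining (p1,p4,p5) ∈ {(0,0,0); (1,0,0)} — 2.
  p2=0, p3=0: remaining (p1,p4,p5) ∈ {(0,1,1)} — 1.
Total: 6 + 4 + 2 + 1 = 13.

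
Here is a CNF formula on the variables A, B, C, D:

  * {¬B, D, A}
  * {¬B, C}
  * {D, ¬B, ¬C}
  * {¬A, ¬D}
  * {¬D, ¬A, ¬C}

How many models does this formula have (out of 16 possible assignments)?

7

Case analysis on D and A:
  D=T, A=T: a clause becomes empty — 0.
  D=T, A=F: remaining (B,C) ∈ {(F,F); (F,T); (T,T)} — 3.
  D=F, A=T: remaining (B,C) ∈ {(F,F); (F,T)} — 2.
  D=F, A=F: remaining (B,C) ∈ {(F,F); (F,T)} — 2.
Total: 0 + 3 + 2 + 2 = 7.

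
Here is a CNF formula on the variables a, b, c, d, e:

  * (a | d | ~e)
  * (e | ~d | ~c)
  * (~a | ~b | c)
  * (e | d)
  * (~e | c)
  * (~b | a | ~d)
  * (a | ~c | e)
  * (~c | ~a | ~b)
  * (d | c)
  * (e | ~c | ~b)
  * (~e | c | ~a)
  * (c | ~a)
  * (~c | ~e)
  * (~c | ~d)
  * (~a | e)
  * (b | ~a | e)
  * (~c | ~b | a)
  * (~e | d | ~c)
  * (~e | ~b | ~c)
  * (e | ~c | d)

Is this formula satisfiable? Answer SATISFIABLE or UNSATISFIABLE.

Set a = False and propagate.
For the remaining variables, b = False, c = False, d = True, e = False works.
So a = 0, b = 0, c = 0, d = 1, e = 0 is a satisfying assignment.

SATISFIABLE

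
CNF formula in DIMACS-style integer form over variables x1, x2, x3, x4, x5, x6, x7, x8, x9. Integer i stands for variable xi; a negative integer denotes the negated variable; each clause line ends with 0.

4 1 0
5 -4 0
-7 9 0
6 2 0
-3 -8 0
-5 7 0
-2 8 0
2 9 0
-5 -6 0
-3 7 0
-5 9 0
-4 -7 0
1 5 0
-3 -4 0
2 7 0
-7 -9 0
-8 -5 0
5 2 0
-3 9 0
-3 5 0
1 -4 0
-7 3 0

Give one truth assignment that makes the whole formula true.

x1 = T  x2 = T  x3 = F  x4 = F  x5 = F  x6 = T  x7 = F  x8 = T  x9 = F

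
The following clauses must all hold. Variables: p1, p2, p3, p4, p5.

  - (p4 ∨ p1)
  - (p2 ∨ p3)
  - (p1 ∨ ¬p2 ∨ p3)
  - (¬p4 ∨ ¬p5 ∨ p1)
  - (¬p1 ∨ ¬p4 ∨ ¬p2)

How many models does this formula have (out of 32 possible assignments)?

Case analysis on p1 and p2:
  p1=T, p2=T: remaining (p3,p4,p5) ∈ {(F,F,F); (F,F,T); (T,F,F); (T,F,T)} — 4.
  p1=T, p2=F: remaining (p3,p4,p5) ∈ {(T,F,F); (T,F,T); (T,T,F); (T,T,T)} — 4.
  p1=F, p2=T: remaining (p3,p4,p5) ∈ {(T,T,F)} — 1.
  p1=F, p2=F: remaining (p3,p4,p5) ∈ {(T,T,F)} — 1.
Total: 4 + 4 + 1 + 1 = 10.

10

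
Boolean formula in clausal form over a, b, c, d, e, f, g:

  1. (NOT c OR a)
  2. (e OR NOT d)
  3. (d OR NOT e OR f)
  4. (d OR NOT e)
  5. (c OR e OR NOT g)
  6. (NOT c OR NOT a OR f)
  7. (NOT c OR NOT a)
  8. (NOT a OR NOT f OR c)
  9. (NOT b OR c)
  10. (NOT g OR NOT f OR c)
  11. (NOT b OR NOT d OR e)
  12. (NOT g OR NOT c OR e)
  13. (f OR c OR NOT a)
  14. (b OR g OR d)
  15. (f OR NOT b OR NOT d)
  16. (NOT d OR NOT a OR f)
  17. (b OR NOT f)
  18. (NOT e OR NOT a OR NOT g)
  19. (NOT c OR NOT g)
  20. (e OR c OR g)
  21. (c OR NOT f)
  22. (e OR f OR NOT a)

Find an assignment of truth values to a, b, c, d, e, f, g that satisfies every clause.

Branch on a: take a = False.
  then c is forced to False.
  then b is forced to False.
  then f is forced to False.
Branch on d: take d = True.
  then e is forced to True.
g is now unconstrained; take g = True.
Check each clause:
  1. (a OR NOT c) — NOT c is true.
  2. (NOT d OR e) — e is true.
  3. (d OR NOT e OR f) — d is true.
  4. (d OR NOT e) — d is true.
  5. (NOT g OR e OR c) — e is true.
  6. (NOT a OR NOT c OR f) — NOT c is true.
  7. (NOT a OR NOT c) — NOT c is true.
  8. (NOT f OR c OR NOT a) — NOT f is true.
  9. (NOT b OR c) — NOT b is true.
  10. (NOT f OR NOT g OR c) — NOT f is true.
  11. (NOT d OR NOT b OR e) — e is true.
  12. (NOT c OR NOT g OR e) — NOT c is true.
  13. (c OR NOT a OR f) — NOT a is true.
  14. (b OR g OR d) — d is true.
  15. (NOT d OR NOT b OR f) — NOT b is true.
  16. (NOT d OR f OR NOT a) — NOT a is true.
  17. (NOT f OR b) — NOT f is true.
  18. (NOT e OR NOT a OR NOT g) — NOT a is true.
  19. (NOT c OR NOT g) — NOT c is true.
  20. (c OR e OR g) — e is true.
  21. (NOT f OR c) — NOT f is true.
  22. (f OR NOT a OR e) — e is true.

a = F  b = F  c = F  d = T  e = T  f = F  g = T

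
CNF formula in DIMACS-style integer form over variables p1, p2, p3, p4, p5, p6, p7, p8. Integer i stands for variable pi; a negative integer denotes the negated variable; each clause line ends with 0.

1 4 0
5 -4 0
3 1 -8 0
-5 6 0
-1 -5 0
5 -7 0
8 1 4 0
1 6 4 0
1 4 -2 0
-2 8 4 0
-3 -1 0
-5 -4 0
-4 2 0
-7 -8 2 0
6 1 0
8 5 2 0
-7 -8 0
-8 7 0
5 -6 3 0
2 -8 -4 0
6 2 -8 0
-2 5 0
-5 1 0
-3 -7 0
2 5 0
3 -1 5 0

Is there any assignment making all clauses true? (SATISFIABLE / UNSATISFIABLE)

UNSATISFIABLE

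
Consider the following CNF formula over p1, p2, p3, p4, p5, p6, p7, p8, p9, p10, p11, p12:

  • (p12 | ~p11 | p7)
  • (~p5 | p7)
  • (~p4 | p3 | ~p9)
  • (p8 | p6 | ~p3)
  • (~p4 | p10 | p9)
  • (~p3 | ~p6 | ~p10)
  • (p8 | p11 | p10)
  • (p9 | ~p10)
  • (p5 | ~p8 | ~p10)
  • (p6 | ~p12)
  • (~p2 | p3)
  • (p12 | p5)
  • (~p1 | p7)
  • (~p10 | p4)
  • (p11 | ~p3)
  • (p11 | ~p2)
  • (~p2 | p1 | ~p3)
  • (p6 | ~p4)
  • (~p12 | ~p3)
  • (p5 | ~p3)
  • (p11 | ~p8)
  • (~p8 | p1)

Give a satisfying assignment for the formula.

p1=False, p2=False, p3=True, p4=False, p5=True, p6=True, p7=True, p8=False, p9=True, p10=False, p11=True, p12=False

p2 occurs only negated in the remaining clauses — set p2 = False.
p7 occurs only positively in the remaining clauses — set p7 = True.
Branch on p1: take p1 = False.
  then p8 is forced to False.
Set p3 = True and propagate.
  then p6 is forced to True.
  then p10 is forced to False.
  then p11 is forced to True.
  then p12 is forced to False.
  then p5 is forced to True.
Set p4 = False and propagate.
p9 is now unconstrained; take p9 = True.
Every clause has at least one true literal under this assignment.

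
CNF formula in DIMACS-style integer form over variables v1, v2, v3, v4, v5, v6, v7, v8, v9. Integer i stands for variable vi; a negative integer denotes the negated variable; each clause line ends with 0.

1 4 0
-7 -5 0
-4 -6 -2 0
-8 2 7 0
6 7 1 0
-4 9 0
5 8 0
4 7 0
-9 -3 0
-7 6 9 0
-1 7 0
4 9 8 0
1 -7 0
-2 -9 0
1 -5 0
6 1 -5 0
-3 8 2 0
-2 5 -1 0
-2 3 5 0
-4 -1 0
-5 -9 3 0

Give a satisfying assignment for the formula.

v1=T, v2=F, v3=F, v4=F, v5=F, v6=T, v7=T, v8=T, v9=F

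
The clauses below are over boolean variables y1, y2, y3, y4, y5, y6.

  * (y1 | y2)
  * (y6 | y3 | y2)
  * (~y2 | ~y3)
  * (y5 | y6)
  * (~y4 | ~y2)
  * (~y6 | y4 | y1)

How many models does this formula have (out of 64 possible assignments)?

Case analysis on y2 and y6:
  y2=1, y6=1: remaining (y1,y3,y4,y5) ∈ {(1,0,0,0); (1,0,0,1)} — 2.
  y2=1, y6=0: remaining (y1,y3,y4,y5) ∈ {(0,0,0,1); (1,0,0,1)} — 2.
  y2=0, y6=1: forces y1=1; y3, y4, y5 free → 2^3 = 8.
  y2=0, y6=0: remaining (y1,y3,y4,y5) ∈ {(1,1,0,1); (1,1,1,1)} — 2.
Total: 2 + 2 + 8 + 2 = 14.

14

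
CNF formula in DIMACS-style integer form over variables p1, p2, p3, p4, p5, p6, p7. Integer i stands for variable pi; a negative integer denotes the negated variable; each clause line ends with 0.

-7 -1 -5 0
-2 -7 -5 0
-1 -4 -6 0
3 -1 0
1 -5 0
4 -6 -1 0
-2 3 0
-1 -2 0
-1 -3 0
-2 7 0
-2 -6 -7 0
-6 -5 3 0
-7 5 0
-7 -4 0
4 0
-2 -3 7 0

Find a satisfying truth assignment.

Unit propagation: (p4) forces p4 = True.
Unit propagation: (~p7) forces p7 = False.
The clause (~p2) is unit: p2 must be False.
p5 occurs only negated in the remaining clauses — set p5 = False.
p6 occurs only negated in the remaining clauses — set p6 = False.
Try p1 = False.
p3 is now unconstrained; take p3 = True.
Every clause has at least one true literal under this assignment.

p1=False, p2=False, p3=True, p4=True, p5=False, p6=False, p7=False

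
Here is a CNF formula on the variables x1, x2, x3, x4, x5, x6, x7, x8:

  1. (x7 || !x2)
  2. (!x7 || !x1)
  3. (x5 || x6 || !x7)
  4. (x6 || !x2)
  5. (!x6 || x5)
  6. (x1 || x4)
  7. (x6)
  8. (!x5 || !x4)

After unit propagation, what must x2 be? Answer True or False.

False

(x6) is a unit clause: x6 = True.
In (x5 || !x6), !x6 is now false; x5 must hold, so x5 = True.
(!x4 || !x5): since x5 = True, the clause reduces to (!x4). x4 = False.
(x1 || x4) with x4 = False leaves only x1, so x1 = True.
(!x1 || !x7) with x1 = True leaves only !x7, so x7 = False.
From (!x2 || x7) and x7 = False: x2 = False.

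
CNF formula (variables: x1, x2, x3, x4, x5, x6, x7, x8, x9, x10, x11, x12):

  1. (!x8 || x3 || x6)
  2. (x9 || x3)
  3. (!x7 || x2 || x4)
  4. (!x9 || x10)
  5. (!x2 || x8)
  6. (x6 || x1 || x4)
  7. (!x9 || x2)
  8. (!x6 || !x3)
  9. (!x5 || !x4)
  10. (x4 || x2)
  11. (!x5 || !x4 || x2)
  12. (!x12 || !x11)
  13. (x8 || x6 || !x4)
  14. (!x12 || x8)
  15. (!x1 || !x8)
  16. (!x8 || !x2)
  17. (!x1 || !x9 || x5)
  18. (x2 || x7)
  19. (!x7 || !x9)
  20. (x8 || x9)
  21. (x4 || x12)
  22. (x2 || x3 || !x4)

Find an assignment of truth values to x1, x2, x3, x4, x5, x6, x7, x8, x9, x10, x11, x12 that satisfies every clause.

x10 occurs only positively in the remaining clauses — set x10 = True.
x11 occurs only negated in the remaining clauses — set x11 = False.
Try x1 = False.
Try x2 = False.
  then x9 is forced to False.
  then x3 is forced to True.
  then x6 is forced to False.
  then x4 is forced to True.
  then x5 is forced to False.
  then x8 is forced to True.
  then x7 is forced to True.
x12 is now unconstrained; take x12 = False.
Check each clause:
  1. (x3 || !x8 || x6) — x3 is true.
  2. (x9 || x3) — x3 is true.
  3. (!x7 || x2 || x4) — x4 is true.
  4. (!x9 || x10) — x10 is true.
  5. (!x2 || x8) — x8 is true.
  6. (x4 || x1 || x6) — x4 is true.
  7. (x2 || !x9) — !x9 is true.
  8. (!x6 || !x3) — !x6 is true.
  9. (!x5 || !x4) — !x5 is true.
  10. (x4 || x2) — x4 is true.
  11. (!x4 || !x5 || x2) — !x5 is true.
  12. (!x12 || !x11) — !x12 is true.
  13. (!x4 || x8 || x6) — x8 is true.
  14. (x8 || !x12) — x8 is true.
  15. (!x8 || !x1) — !x1 is true.
  16. (!x8 || !x2) — !x2 is true.
  17. (!x1 || !x9 || x5) — !x1 is true.
  18. (x2 || x7) — x7 is true.
  19. (!x7 || !x9) — !x9 is true.
  20. (x8 || x9) — x8 is true.
  21. (x4 || x12) — x4 is true.
  22. (!x4 || x2 || x3) — x3 is true.

x1 = False, x2 = False, x3 = True, x4 = True, x5 = False, x6 = False, x7 = True, x8 = True, x9 = False, x10 = True, x11 = False, x12 = False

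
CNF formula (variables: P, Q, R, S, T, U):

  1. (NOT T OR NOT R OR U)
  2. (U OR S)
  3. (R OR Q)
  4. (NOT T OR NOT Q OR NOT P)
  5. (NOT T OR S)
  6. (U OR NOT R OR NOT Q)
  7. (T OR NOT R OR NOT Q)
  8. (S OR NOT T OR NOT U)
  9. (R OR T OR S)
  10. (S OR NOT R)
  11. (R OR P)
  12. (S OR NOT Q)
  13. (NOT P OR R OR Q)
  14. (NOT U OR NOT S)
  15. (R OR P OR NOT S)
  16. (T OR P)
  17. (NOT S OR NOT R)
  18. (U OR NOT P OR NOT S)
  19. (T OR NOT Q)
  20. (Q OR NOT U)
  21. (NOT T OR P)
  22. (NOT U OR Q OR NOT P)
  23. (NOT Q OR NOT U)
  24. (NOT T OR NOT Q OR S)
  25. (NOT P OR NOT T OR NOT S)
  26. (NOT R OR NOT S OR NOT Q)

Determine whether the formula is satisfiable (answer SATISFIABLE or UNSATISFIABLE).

UNSATISFIABLE

S = True:
  propagation gives U=False, R=False, Q=True, P=True; an empty clause results — contradiction.
S = False:
  propagation gives U=True, T=False, R=True; an empty clause results — contradiction.
Every branch closes, so no satisfying assignment exists.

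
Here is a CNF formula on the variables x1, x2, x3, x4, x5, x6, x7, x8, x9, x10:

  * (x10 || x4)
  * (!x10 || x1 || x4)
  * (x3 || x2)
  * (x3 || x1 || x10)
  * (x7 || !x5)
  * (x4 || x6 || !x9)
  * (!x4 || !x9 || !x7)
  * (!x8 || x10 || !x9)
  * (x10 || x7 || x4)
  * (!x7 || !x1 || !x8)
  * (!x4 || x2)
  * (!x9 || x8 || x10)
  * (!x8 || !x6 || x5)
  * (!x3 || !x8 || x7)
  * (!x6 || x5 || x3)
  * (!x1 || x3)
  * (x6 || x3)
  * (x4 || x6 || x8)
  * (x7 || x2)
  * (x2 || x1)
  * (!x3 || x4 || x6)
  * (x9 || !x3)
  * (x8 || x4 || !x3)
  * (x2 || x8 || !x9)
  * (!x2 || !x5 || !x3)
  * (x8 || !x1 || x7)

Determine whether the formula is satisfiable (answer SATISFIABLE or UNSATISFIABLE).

SATISFIABLE

Branch on x1: take x1 = False.
  then x2 is forced to True.
Set x3 = False and propagate.
  then x10 is forced to True.
  then x4 is forced to True.
  then x6 is forced to True.
  then x5 is forced to True.
  then x7 is forced to True.
  then x9 is forced to False.
x8 is now unconstrained; take x8 = False.
So x1=False, x2=True, x3=False, x4=True, x5=True, x6=True, x7=True, x8=False, x9=False, x10=True is a satisfying assignment.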